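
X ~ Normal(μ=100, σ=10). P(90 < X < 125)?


z₁=(90-100)/10=-1.0, z₂=(125-100)/10=2.5
P = Φ(2.5) - Φ(-1.0) = 0.993790 - 0.158655 = 0.835135 ≈ 0.8351

P(90 < X < 125) ≈ 0.8351


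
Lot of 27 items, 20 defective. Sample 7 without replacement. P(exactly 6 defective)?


Hypergeometric: C(20,6)×C(7,1)/C(27,7)
= 38760×7/888030 = 9044/29601

P(X=6) = 9044/29601 ≈ 30.55%


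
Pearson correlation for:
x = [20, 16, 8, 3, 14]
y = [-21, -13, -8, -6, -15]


n=5, Σx=61, Σy=-63, Σxy=-920, Σx²=925, Σy²=935
r = (5×(-920) - 61×(-63))/√((5×925 - 61²)(5×935 - (-63)²))
= -757/√(904×706) = -757/√638224 ≈ -757/798.8892 ≈ -0.9476

r ≈ -0.9476


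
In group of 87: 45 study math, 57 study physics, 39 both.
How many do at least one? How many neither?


|A∪B| = 45+57-39 = 63
Neither = 87-63 = 24

At least one: 63; Neither: 24


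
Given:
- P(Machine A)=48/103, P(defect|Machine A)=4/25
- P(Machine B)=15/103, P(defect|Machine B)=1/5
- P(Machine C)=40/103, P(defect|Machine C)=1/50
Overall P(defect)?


P(B) = Σ P(B|Aᵢ)×P(Aᵢ)
  4/25×48/103 = 192/2575
  1/5×15/103 = 3/103
  1/50×40/103 = 4/515
Sum = 287/2575

P(defect) = 287/2575 ≈ 11.15%


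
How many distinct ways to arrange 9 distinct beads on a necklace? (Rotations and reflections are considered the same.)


Free circular arrangements: rotations and reflections both identified.
(n-1)!/2 = 8!/2 = 40320/2 = 20160

20160


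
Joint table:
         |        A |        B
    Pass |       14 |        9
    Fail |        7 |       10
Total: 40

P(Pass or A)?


P(Pass∨A) = P(Pass) + P(A) - P(Pass∧A)
= (23 + 21 - 14)/40 = 30/40 = 3/4

P = 3/4 ≈ 75.00%


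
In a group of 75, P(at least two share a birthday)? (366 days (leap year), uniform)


P(all different) = Π(366-i)/366 for i=0..74
= 0.000287
P(match) = 1 - 0.000287 = 0.999713

P ≈ 0.9997 ≈ 99.97%


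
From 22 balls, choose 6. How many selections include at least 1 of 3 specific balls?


Complement: C(22,6) - C(19,6) = 74613 - 27132 = 47481

47481


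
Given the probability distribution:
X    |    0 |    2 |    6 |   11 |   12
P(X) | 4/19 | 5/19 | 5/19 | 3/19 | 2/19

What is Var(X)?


E[X] = 97/19
E[X²] = 851/19
Var(X) = E[X²] - (E[X])² = 851/19 - 9409/361 = 6760/361

Var(X) = 6760/361 ≈ 18.7258


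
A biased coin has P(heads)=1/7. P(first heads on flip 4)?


Geometric: P(X=4) = (1-p)^(k-1)×p = (6/7)^3×1/7 = 216/2401

P(X=4) = 216/2401 ≈ 9.00%


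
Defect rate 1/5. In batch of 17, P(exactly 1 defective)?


Binomial: P(X=1) = C(17,1)×p^1×(1-p)^16
= 17 × 1/5 × 4294967296/152587890625 = 73014444032/762939453125

P(X=1) = 73014444032/762939453125 ≈ 9.57%


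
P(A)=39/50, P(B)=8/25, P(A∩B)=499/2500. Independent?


P(A)×P(B) = 156/625
P(A∩B) = 499/2500
Not equal → NOT independent

No, not independent


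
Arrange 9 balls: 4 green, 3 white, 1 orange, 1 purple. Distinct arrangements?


9!/(4!×3!×1!×1!) = 2520

2520


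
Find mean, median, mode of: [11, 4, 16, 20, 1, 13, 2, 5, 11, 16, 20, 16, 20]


Sorted: [1, 2, 4, 5, 11, 11, 13, 16, 16, 16, 20, 20, 20]
Mean = 155/13
Median = 13
Freq: {11: 2, 4: 1, 16: 3, 20: 3, 1: 1, 13: 1, 2: 1, 5: 1}
Mode: [16, 20]

Mean=155/13, Median=13, Mode=[16, 20]


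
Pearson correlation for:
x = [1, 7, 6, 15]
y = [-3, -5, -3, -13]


n=4, Σx=29, Σy=-24, Σxy=-251, Σx²=311, Σy²=212
r = (4×(-251) - 29×(-24))/√((4×311 - 29²)(4×212 - (-24)²))
= -308/√(403×272) = -308/√109616 ≈ -308/331.0831 ≈ -0.9303

r ≈ -0.9303


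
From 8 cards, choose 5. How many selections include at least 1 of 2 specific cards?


Complement: C(8,5) - C(6,5) = 56 - 6 = 50

50


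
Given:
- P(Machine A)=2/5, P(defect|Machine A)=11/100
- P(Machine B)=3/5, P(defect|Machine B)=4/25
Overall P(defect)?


P(B) = Σ P(B|Aᵢ)×P(Aᵢ)
  11/100×2/5 = 11/250
  4/25×3/5 = 12/125
Sum = 7/50

P(defect) = 7/50 ≈ 14.00%


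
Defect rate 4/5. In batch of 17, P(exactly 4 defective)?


Binomial: P(X=4) = C(17,4)×p^4×(1-p)^13
= 2380 × 256/625 × 1/1220703125 = 121856/152587890625

P(X=4) = 121856/152587890625 ≈ 0.00%


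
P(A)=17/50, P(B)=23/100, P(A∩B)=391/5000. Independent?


P(A)×P(B) = 391/5000
P(A∩B) = 391/5000
Equal ✓ → Independent

Yes, independent


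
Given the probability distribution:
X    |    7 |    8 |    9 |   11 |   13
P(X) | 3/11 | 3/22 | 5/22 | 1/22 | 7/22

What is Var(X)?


E[X] = 213/22
E[X²] = 2195/22
Var(X) = E[X²] - (E[X])² = 2195/22 - 45369/484 = 2921/484

Var(X) = 2921/484 ≈ 6.0351


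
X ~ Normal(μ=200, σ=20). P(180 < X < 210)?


z₁=(180-200)/20=-1.0, z₂=(210-200)/20=0.5
P = Φ(0.5) - Φ(-1.0) = 0.691462 - 0.158655 = 0.532807 ≈ 0.5328

P(180 < X < 210) ≈ 0.5328


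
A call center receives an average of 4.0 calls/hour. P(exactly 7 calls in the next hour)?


Poisson(λ=4.0): P(X=7) = e^(-λ)×λ^k/k!
= e^(-4.0) × 4.0^7 / 7!
≈ 0.01831563889 × 16384 / 5040 ≈ 0.059540

P(X=7) ≈ 0.059540 ≈ 5.95%


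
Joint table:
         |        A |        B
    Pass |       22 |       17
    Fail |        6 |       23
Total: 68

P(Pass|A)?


P(Pass|A) = 22/(22+6) = 22/28 = 11/14

P = 11/14 ≈ 78.57%


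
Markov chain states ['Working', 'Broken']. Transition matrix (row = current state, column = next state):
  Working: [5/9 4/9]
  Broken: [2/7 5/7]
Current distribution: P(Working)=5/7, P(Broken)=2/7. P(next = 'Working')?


P(next=Working) = Σᵢ P(now=i)×P(i→Working)
= 5/7×5/9 + 2/7×2/7
= 25/63 + 4/49 = 211/441

P = 211/441 ≈ 0.4785


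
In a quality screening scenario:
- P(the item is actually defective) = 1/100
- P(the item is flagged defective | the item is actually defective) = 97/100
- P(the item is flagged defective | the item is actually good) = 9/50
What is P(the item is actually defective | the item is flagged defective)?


Using Bayes' theorem:
P(A|B) = P(B|A)·P(A) / P(B)

P(the item is flagged defective) = 97/100 × 1/100 + 9/50 × 99/100
= 97/10000 + 891/5000 = 1879/10000

P(the item is actually defective|the item is flagged defective) = (97/10000) / (1879/10000) = 97/1879

P(the item is actually defective|the item is flagged defective) = 97/1879 ≈ 5.16%


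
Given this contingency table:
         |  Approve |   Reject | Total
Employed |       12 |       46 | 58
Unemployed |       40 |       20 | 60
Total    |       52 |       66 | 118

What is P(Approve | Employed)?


P(Approve | Employed) = 12/(12+46) = 12/58 = 6/29

P(Approve|Employed) = 6/29 ≈ 20.69%


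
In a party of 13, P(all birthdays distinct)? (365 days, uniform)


P(all different) = Π(365-i)/365 for i=0..12
= (365/365)×(364/365)×...×(353/365)
= 0.805590

P ≈ 0.8056 ≈ 80.56%


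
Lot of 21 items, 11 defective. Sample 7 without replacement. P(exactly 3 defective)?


Hypergeometric: C(11,3)×C(10,4)/C(21,7)
= 165×210/116280 = 385/1292

P(X=3) = 385/1292 ≈ 29.80%


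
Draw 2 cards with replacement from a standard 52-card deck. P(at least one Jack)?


P(not a Jack) = 48/52 = 12/13
P(none in 2 draws) = (12/13)^2 = 144/169
P(≥1 Jack) = 1 - 144/169 = 25/169

P = 25/169 ≈ 14.79%


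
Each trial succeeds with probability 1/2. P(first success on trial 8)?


Geometric: P(X=8) = (1-p)^(k-1)×p = (1/2)^7×1/2 = 1/256

P(X=8) = 1/256 ≈ 0.39%


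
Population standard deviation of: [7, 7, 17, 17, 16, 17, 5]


Mean = 86/7
  (7-86/7)²=1369/49
  (7-86/7)²=1369/49
  (17-86/7)²=1089/49
  (17-86/7)²=1089/49
  (16-86/7)²=676/49
  (17-86/7)²=1089/49
  (5-86/7)²=2601/49
Σ(x-μ)² = 1326/7
σ² = (1326/7)/7 = 1326/49

σ = √(1326/49) ≈ 5.2020


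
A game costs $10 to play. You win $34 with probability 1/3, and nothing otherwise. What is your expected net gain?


E[gain] = (34-10)×1/3 + (-10)×2/3
= 8 - 20/3 = 4/3

Expected net gain = $4/3 ≈ $1.33


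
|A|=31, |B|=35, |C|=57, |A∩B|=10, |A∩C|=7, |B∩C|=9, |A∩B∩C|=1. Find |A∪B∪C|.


|A∪B∪C| = 31+35+57-10-7-9+1 = 98

|A∪B∪C| = 98


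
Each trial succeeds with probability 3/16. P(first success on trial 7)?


Geometric: P(X=7) = (1-p)^(k-1)×p = (13/16)^6×3/16 = 14480427/268435456

P(X=7) = 14480427/268435456 ≈ 5.39%


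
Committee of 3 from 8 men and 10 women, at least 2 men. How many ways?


Count by #men:
  2M,1W: C(8,2)×C(10,1)=280
  3M,0W: C(8,3)×C(10,0)=56
Total = 336

336


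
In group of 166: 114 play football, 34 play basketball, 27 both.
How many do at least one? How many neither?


|A∪B| = 114+34-27 = 121
Neither = 166-121 = 45

At least one: 121; Neither: 45


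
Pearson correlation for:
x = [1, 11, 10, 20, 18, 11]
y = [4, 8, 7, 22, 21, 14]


n=6, Σx=71, Σy=76, Σxy=1134, Σx²=1067, Σy²=1250
r = (6×1134 - 71×76)/√((6×1067 - 71²)(6×1250 - 76²))
= 1408/√(1361×1724) = 1408/√2346364 ≈ 1408/1531.7846 ≈ 0.9192

r ≈ 0.9192


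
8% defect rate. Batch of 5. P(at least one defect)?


P(all good) = (23/25)^5 = 6436343/9765625
P(≥1 defect) = 3329282/9765625

P = 3329282/9765625 ≈ 34.09%


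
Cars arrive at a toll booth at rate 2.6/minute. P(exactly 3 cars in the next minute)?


Poisson(λ=2.6): P(X=3) = e^(-λ)×λ^k/k!
= e^(-2.6) × 2.6^3 / 3!
≈ 0.07427357821 × 17.576 / 6 ≈ 0.217572

P(X=3) ≈ 0.217572 ≈ 21.76%


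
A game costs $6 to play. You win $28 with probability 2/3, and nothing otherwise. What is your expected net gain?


E[gain] = (28-6)×2/3 + (-6)×1/3
= 44/3 - 2 = 38/3

Expected net gain = $38/3 ≈ $12.67


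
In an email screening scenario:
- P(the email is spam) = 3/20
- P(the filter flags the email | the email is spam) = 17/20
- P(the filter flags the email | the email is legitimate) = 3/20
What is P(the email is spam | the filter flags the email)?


Using Bayes' theorem:
P(A|B) = P(B|A)·P(A) / P(B)

P(the filter flags the email) = 17/20 × 3/20 + 3/20 × 17/20
= 51/400 + 51/400 = 51/200

P(the email is spam|the filter flags the email) = (51/400) / (51/200) = 1/2

P(the email is spam|the filter flags the email) = 1/2 ≈ 50.00%


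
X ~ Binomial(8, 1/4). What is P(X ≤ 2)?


P(X ≤ 2) = Σ P(X=i) for i=0..2
P(X=0) = 6561/65536
P(X=1) = 2187/8192
P(X=2) = 5103/16384
Sum = 44469/65536

P(X ≤ 2) = 44469/65536 ≈ 67.85%


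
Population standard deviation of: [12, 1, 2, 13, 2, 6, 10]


Mean = 46/7
  (12-46/7)²=1444/49
  (1-46/7)²=1521/49
  (2-46/7)²=1024/49
  (13-46/7)²=2025/49
  (2-46/7)²=1024/49
  (6-46/7)²=16/49
  (10-46/7)²=576/49
Σ(x-μ)² = 1090/7
σ² = (1090/7)/7 = 1090/49

σ = √(1090/49) ≈ 4.7164


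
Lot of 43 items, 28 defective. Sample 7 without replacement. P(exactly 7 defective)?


Hypergeometric: C(28,7)×C(15,0)/C(43,7)
= 1184040×1/32224114 = 45540/1239389

P(X=7) = 45540/1239389 ≈ 3.67%


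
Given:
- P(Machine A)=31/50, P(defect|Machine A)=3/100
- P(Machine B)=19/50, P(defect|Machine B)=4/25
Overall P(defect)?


P(B) = Σ P(B|Aᵢ)×P(Aᵢ)
  3/100×31/50 = 93/5000
  4/25×19/50 = 38/625
Sum = 397/5000

P(defect) = 397/5000 ≈ 7.94%


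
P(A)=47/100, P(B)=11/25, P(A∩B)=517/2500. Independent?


P(A)×P(B) = 517/2500
P(A∩B) = 517/2500
Equal ✓ → Independent

Yes, independent


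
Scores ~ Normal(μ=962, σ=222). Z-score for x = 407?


z = (x - μ)/σ = (407 - 962)/222 = -2.5

z = -2.5


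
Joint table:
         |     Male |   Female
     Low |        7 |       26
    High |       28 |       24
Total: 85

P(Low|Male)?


P(Low|Male) = 7/(7+28) = 7/35 = 1/5

P = 1/5 ≈ 20.00%


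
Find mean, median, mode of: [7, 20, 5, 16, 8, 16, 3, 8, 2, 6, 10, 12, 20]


Sorted: [2, 3, 5, 6, 7, 8, 8, 10, 12, 16, 16, 20, 20]
Mean = 133/13
Median = 8
Freq: {7: 1, 20: 2, 5: 1, 16: 2, 8: 2, 3: 1, 2: 1, 6: 1, 10: 1, 12: 1}
Mode: [8, 16, 20]

Mean=133/13, Median=8, Mode=[8, 16, 20]


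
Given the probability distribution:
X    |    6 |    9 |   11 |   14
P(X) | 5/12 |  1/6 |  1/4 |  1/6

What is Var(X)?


E[X] = 109/12
E[X²] = 1097/12
Var(X) = E[X²] - (E[X])² = 1097/12 - 11881/144 = 1283/144

Var(X) = 1283/144 ≈ 8.9097


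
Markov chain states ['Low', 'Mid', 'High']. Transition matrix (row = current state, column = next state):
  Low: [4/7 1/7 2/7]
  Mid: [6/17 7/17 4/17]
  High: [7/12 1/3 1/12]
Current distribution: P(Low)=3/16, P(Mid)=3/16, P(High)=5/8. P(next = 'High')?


P(next=High) = Σᵢ P(now=i)×P(i→High)
= 3/16×2/7 + 3/16×4/17 + 5/8×1/12
= 3/56 + 3/68 + 5/96 = 1711/11424

P = 1711/11424 ≈ 0.1498


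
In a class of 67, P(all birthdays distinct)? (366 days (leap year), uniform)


P(all different) = Π(366-i)/366 for i=0..66
= (366/366)×(365/366)×...×(300/366)
= 0.001590

P ≈ 0.0016 ≈ 0.16%


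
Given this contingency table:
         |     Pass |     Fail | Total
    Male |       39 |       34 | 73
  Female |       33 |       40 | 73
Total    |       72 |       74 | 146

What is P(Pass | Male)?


P(Pass | Male) = 39/(39+34) = 39/73

P(Pass|Male) = 39/73 ≈ 53.42%


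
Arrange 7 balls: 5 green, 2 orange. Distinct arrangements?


7!/(5!×2!) = 21

21


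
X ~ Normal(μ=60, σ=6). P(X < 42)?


z = (42-60)/6 = -3.0
P(Z < -3.0) = 0.0013

P(X < 42) ≈ 0.0013


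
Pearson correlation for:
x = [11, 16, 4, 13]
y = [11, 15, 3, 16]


n=4, Σx=44, Σy=45, Σxy=581, Σx²=562, Σy²=611
r = (4×581 - 44×45)/√((4×562 - 44²)(4×611 - 45²))
= 344/√(312×419) = 344/√130728 ≈ 344/361.5633 ≈ 0.9514

r ≈ 0.9514


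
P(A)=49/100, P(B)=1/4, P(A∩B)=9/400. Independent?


P(A)×P(B) = 49/400
P(A∩B) = 9/400
Not equal → NOT independent

No, not independent


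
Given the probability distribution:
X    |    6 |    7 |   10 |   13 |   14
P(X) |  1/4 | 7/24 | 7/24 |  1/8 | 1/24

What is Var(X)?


E[X] = 26/3
E[X²] = 327/4
Var(X) = E[X²] - (E[X])² = 327/4 - 676/9 = 239/36

Var(X) = 239/36 ≈ 6.6389


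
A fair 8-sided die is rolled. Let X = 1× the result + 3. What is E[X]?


E[die] = (1+8)/2 = 9/2
E[X] = 1×9/2 + 3 = 15/2

E[X] = 15/2


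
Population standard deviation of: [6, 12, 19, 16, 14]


Mean = 67/5
  (6-67/5)²=1369/25
  (12-67/5)²=49/25
  (19-67/5)²=784/25
  (16-67/5)²=169/25
  (14-67/5)²=9/25
Σ(x-μ)² = 476/5
σ² = (476/5)/5 = 476/25

σ = √(476/25) ≈ 4.3635


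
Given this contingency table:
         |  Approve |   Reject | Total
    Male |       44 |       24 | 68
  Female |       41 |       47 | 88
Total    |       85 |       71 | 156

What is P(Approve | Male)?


P(Approve | Male) = 44/(44+24) = 44/68 = 11/17

P(Approve|Male) = 11/17 ≈ 64.71%


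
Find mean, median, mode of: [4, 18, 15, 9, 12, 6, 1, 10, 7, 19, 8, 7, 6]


Sorted: [1, 4, 6, 6, 7, 7, 8, 9, 10, 12, 15, 18, 19]
Mean = 122/13
Median = 8
Freq: {4: 1, 18: 1, 15: 1, 9: 1, 12: 1, 6: 2, 1: 1, 10: 1, 7: 2, 19: 1, 8: 1}
Mode: [6, 7]

Mean=122/13, Median=8, Mode=[6, 7]


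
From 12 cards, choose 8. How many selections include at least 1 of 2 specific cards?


Complement: C(12,8) - C(10,8) = 495 - 45 = 450

450


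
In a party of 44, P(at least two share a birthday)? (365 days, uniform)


P(all different) = Π(365-i)/365 for i=0..43
= 0.067115
P(match) = 1 - 0.067115 = 0.932885

P ≈ 0.9329 ≈ 93.29%


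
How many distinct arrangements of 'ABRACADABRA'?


Letters: 11, freq: {'A': 5, 'B': 2, 'R': 2, 'C': 1, 'D': 1}
11!/(5!×2!×2!×1!×1!) = 39916800/480 = 83160

83160


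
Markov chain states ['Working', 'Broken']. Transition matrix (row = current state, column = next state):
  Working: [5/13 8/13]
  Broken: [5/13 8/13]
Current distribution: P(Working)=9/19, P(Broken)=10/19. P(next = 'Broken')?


P(next=Broken) = Σᵢ P(now=i)×P(i→Broken)
= 9/19×8/13 + 10/19×8/13
= 72/247 + 80/247 = 8/13

P = 8/13 ≈ 0.6154


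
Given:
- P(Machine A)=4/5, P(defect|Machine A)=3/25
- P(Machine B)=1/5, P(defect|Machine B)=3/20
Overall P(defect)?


P(B) = Σ P(B|Aᵢ)×P(Aᵢ)
  3/25×4/5 = 12/125
  3/20×1/5 = 3/100
Sum = 63/500

P(defect) = 63/500 ≈ 12.60%


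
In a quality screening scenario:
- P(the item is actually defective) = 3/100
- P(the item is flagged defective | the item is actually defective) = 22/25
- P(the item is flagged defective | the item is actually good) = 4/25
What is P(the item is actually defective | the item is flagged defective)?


Using Bayes' theorem:
P(A|B) = P(B|A)·P(A) / P(B)

P(the item is flagged defective) = 22/25 × 3/100 + 4/25 × 97/100
= 33/1250 + 97/625 = 227/1250

P(the item is actually defective|the item is flagged defective) = (33/1250) / (227/1250) = 33/227

P(the item is actually defective|the item is flagged defective) = 33/227 ≈ 14.54%


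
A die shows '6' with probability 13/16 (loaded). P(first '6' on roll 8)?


Geometric: P(X=8) = (1-p)^(k-1)×p = (3/16)^7×13/16 = 28431/4294967296

P(X=8) = 28431/4294967296 ≈ 0.00%


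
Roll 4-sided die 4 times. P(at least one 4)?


P(no 4)^4 = (3/4)^4 = 81/256
P(≥1) = 1 - 81/256 = 175/256

P = 175/256 ≈ 68.36%


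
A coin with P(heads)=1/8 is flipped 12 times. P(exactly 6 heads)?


Binomial: P(X=6) = C(12,6)×p^6×(1-p)^6
= 924 × 1/262144 × 117649/262144 = 27176919/17179869184

P(X=6) = 27176919/17179869184 ≈ 0.16%


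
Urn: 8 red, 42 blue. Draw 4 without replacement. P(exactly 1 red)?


Hypergeometric: C(8,1)×C(42,3)/C(50,4)
= 8×11480/230300 = 656/1645

P(X=1) = 656/1645 ≈ 39.88%


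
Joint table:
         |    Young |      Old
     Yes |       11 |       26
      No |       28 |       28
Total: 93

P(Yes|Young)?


P(Yes|Young) = 11/(11+28) = 11/39

P = 11/39 ≈ 28.21%


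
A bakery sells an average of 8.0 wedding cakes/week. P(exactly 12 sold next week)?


Poisson(λ=8.0): P(X=12) = e^(-λ)×λ^k/k!
= e^(-8.0) × 8.0^12 / 12!
≈ 0.0003354626279 × 68719476736 / 479001600 ≈ 0.048127

P(X=12) ≈ 0.048127 ≈ 4.81%


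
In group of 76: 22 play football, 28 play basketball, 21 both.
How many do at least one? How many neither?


|A∪B| = 22+28-21 = 29
Neither = 76-29 = 47

At least one: 29; Neither: 47


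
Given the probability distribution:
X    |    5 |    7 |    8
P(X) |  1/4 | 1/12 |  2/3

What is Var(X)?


E[X] = 43/6
E[X²] = 53
Var(X) = E[X²] - (E[X])² = 53 - 1849/36 = 59/36

Var(X) = 59/36 ≈ 1.6389


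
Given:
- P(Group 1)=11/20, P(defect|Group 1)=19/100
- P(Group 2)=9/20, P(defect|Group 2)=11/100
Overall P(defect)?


P(B) = Σ P(B|Aᵢ)×P(Aᵢ)
  19/100×11/20 = 209/2000
  11/100×9/20 = 99/2000
Sum = 77/500

P(defect) = 77/500 ≈ 15.40%


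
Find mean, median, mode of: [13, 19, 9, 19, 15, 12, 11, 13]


Sorted: [9, 11, 12, 13, 13, 15, 19, 19]
Mean = 111/8
Median = 13
Freq: {13: 2, 19: 2, 9: 1, 15: 1, 12: 1, 11: 1}
Mode: [13, 19]

Mean=111/8, Median=13, Mode=[13, 19]


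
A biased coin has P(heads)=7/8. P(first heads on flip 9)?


Geometric: P(X=9) = (1-p)^(k-1)×p = (1/8)^8×7/8 = 7/134217728

P(X=9) = 7/134217728 ≈ 0.00%


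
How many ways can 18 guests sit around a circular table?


Circular arrangements of 18 distinct objects: fix one position to break rotational symmetry.
(n-1)! = 17! = 355687428096000

355687428096000


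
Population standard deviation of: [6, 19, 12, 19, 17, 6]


Mean = 79/6
  (6-79/6)²=1849/36
  (19-79/6)²=1225/36
  (12-79/6)²=49/36
  (19-79/6)²=1225/36
  (17-79/6)²=529/36
  (6-79/6)²=1849/36
Σ(x-μ)² = 1121/6
σ² = (1121/6)/6 = 1121/36

σ = √(1121/36) ≈ 5.5802


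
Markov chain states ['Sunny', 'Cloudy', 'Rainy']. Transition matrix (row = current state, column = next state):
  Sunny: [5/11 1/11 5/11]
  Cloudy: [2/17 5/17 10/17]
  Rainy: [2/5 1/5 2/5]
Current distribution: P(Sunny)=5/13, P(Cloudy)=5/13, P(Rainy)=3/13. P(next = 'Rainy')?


P(next=Rainy) = Σᵢ P(now=i)×P(i→Rainy)
= 5/13×5/11 + 5/13×10/17 + 3/13×2/5
= 25/143 + 50/221 + 6/65 = 5997/12155

P = 5997/12155 ≈ 0.4934


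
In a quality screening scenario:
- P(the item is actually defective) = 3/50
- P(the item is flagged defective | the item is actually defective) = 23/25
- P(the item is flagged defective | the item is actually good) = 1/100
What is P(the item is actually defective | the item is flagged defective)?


Using Bayes' theorem:
P(A|B) = P(B|A)·P(A) / P(B)

P(the item is flagged defective) = 23/25 × 3/50 + 1/100 × 47/50
= 69/1250 + 47/5000 = 323/5000

P(the item is actually defective|the item is flagged defective) = (69/1250) / (323/5000) = 276/323

P(the item is actually defective|the item is flagged defective) = 276/323 ≈ 85.45%


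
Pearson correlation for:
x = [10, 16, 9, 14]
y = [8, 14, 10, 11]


n=4, Σx=49, Σy=43, Σxy=548, Σx²=633, Σy²=481
r = (4×548 - 49×43)/√((4×633 - 49²)(4×481 - 43²))
= 85/√(131×75) = 85/√9825 ≈ 85/99.1211 ≈ 0.8575

r ≈ 0.8575


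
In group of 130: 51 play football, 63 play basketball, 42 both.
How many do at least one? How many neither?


|A∪B| = 51+63-42 = 72
Neither = 130-72 = 58

At least one: 72; Neither: 58


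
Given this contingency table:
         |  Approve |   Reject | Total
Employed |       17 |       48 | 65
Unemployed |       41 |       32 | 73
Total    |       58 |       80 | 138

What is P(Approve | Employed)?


P(Approve | Employed) = 17/(17+48) = 17/65

P(Approve|Employed) = 17/65 ≈ 26.15%


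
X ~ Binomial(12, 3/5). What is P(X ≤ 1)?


P(X ≤ 1) = Σ P(X=i) for i=0..1
P(X=0) = 4096/244140625
P(X=1) = 73728/244140625
Sum = 77824/244140625

P(X ≤ 1) = 77824/244140625 ≈ 0.03%


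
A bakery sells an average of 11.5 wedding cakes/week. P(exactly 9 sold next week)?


Poisson(λ=11.5): P(X=9) = e^(-λ)×λ^k/k!
= e^(-11.5) × 11.5^9 / 9!
≈ 1.01300936e-05 × 3517876291.92 / 362880 ≈ 0.098204

P(X=9) ≈ 0.098204 ≈ 9.82%


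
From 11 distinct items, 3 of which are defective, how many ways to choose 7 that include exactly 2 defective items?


Choose 2 of the 3 defective items and 5 of the other 8 items:
C(3,2)×C(8,5) = 3×56 = 168

168


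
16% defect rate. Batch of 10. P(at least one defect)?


P(all good) = (21/25)^10 = 16679880978201/95367431640625
P(≥1 defect) = 78687550662424/95367431640625

P = 78687550662424/95367431640625 ≈ 82.51%


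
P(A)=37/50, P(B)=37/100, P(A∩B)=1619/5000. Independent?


P(A)×P(B) = 1369/5000
P(A∩B) = 1619/5000
Not equal → NOT independent

No, not independent


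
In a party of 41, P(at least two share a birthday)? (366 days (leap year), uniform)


P(all different) = Π(366-i)/366 for i=0..40
= 0.097493
P(match) = 1 - 0.097493 = 0.902507

P ≈ 0.9025 ≈ 90.25%


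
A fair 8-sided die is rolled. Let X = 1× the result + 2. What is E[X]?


E[die] = (1+8)/2 = 9/2
E[X] = 1×9/2 + 2 = 13/2

E[X] = 13/2


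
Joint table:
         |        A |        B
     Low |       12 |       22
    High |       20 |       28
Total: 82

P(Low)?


P(Low) = (12+22)/82 = 34/82 = 17/41

P(Low) = 17/41 ≈ 41.46%


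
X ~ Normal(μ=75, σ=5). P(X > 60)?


z = (60-75)/5 = -3.0
P(X > 60) = 1 - P(Z ≤ -3.0) = 1 - 0.0013 = 0.9987

P(X > 60) ≈ 0.9987


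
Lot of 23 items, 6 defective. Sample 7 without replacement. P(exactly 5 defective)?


Hypergeometric: C(6,5)×C(17,2)/C(23,7)
= 6×136/245157 = 16/4807

P(X=5) = 16/4807 ≈ 0.33%


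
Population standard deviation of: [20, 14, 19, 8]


Mean = 61/4
  (20-61/4)²=361/16
  (14-61/4)²=25/16
  (19-61/4)²=225/16
  (8-61/4)²=841/16
Σ(x-μ)² = 363/4
σ² = (363/4)/4 = 363/16

σ = √(363/16) ≈ 4.7631


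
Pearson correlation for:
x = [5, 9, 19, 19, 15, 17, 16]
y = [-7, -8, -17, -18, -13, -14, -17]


n=7, Σx=100, Σy=-94, Σxy=-1477, Σx²=1598, Σy²=1380
r = (7×(-1477) - 100×(-94))/√((7×1598 - 100²)(7×1380 - (-94)²))
= -939/√(1186×824) = -939/√977264 ≈ -939/988.5666 ≈ -0.9499

r ≈ -0.9499


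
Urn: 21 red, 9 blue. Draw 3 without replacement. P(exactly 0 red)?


Hypergeometric: C(21,0)×C(9,3)/C(30,3)
= 1×84/4060 = 3/145

P(X=0) = 3/145 ≈ 2.07%


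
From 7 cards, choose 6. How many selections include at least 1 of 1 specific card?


Complement: C(7,6) - C(6,6) = 7 - 1 = 6

6


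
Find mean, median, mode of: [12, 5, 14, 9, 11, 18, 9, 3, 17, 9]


Sorted: [3, 5, 9, 9, 9, 11, 12, 14, 17, 18]
Mean = 107/10
Median = 10
Freq: {12: 1, 5: 1, 14: 1, 9: 3, 11: 1, 18: 1, 3: 1, 17: 1}
Mode: [9]

Mean=107/10, Median=10, Mode=9


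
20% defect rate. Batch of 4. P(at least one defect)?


P(all good) = (4/5)^4 = 256/625
P(≥1 defect) = 369/625

P = 369/625 ≈ 59.04%


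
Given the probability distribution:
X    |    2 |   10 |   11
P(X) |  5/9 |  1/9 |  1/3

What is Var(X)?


E[X] = 53/9
E[X²] = 161/3
Var(X) = E[X²] - (E[X])² = 161/3 - 2809/81 = 1538/81

Var(X) = 1538/81 ≈ 18.9877


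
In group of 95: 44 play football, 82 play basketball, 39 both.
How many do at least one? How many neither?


|A∪B| = 44+82-39 = 87
Neither = 95-87 = 8

At least one: 87; Neither: 8


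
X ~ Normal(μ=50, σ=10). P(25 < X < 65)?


z₁=(25-50)/10=-2.5, z₂=(65-50)/10=1.5
P = Φ(1.5) - Φ(-2.5) = 0.933193 - 0.006210 = 0.926983 ≈ 0.9270

P(25 < X < 65) ≈ 0.9270


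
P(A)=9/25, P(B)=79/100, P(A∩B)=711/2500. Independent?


P(A)×P(B) = 711/2500
P(A∩B) = 711/2500
Equal ✓ → Independent

Yes, independent


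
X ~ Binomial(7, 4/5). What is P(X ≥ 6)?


P(X ≥ 6) = Σ P(X=i) for i=6..7
P(X=6) = 28672/78125
P(X=7) = 16384/78125
Sum = 45056/78125

P(X ≥ 6) = 45056/78125 ≈ 57.67%


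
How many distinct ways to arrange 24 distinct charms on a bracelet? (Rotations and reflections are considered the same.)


Free circular arrangements: rotations and reflections both identified.
(n-1)!/2 = 23!/2 = 25852016738884976640000/2 = 12926008369442488320000

12926008369442488320000


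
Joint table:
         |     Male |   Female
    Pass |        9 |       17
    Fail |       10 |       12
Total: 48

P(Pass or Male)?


P(Pass∨Male) = P(Pass) + P(Male) - P(Pass∧Male)
= (26 + 19 - 9)/48 = 36/48 = 3/4

P = 3/4 ≈ 75.00%


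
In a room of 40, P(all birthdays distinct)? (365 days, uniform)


P(all different) = Π(365-i)/365 for i=0..39
= (365/365)×(364/365)×...×(326/365)
= 0.108768

P ≈ 0.1088 ≈ 10.88%


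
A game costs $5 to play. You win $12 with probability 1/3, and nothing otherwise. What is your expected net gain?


E[gain] = (12-5)×1/3 + (-5)×2/3
= 7/3 - 10/3 = -1

Expected net gain = $-1 ≈ $-1.00


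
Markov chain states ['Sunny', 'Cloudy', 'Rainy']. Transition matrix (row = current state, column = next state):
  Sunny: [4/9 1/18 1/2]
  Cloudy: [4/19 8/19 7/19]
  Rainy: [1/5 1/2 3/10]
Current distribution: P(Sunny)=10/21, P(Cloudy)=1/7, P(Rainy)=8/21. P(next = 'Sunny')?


P(next=Sunny) = Σᵢ P(now=i)×P(i→Sunny)
= 10/21×4/9 + 1/7×4/19 + 8/21×1/5
= 40/189 + 4/133 + 8/105 = 5708/17955

P = 5708/17955 ≈ 0.3179


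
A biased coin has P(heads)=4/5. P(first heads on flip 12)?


Geometric: P(X=12) = (1-p)^(k-1)×p = (1/5)^11×4/5 = 4/244140625

P(X=12) = 4/244140625 ≈ 0.00%


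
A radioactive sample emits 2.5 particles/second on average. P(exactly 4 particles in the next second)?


Poisson(λ=2.5): P(X=4) = e^(-λ)×λ^k/k!
= e^(-2.5) × 2.5^4 / 4!
≈ 0.08208499862 × 39.0625 / 24 ≈ 0.133602

P(X=4) ≈ 0.133602 ≈ 13.36%


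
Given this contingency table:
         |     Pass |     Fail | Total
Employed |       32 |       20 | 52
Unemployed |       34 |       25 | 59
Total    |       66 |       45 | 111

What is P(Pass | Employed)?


P(Pass | Employed) = 32/(32+20) = 32/52 = 8/13

P(Pass|Employed) = 8/13 ≈ 61.54%


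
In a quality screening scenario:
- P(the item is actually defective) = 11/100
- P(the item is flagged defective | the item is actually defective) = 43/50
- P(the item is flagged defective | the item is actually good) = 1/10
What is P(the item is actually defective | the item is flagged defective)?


Using Bayes' theorem:
P(A|B) = P(B|A)·P(A) / P(B)

P(the item is flagged defective) = 43/50 × 11/100 + 1/10 × 89/100
= 473/5000 + 89/1000 = 459/2500

P(the item is actually defective|the item is flagged defective) = (473/5000) / (459/2500) = 473/918

P(the item is actually defective|the item is flagged defective) = 473/918 ≈ 51.53%


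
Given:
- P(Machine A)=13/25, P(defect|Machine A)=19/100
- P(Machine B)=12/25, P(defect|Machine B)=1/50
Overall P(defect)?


P(B) = Σ P(B|Aᵢ)×P(Aᵢ)
  19/100×13/25 = 247/2500
  1/50×12/25 = 6/625
Sum = 271/2500

P(defect) = 271/2500 ≈ 10.84%


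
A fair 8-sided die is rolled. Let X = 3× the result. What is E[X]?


E[die] = (1+8)/2 = 9/2
E[X] = 3 × 9/2 = 27/2

E[X] = 27/2


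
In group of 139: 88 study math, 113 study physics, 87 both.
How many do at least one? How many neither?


|A∪B| = 88+113-87 = 114
Neither = 139-114 = 25

At least one: 114; Neither: 25


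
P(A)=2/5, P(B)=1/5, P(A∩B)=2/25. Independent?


P(A)×P(B) = 2/25
P(A∩B) = 2/25
Equal ✓ → Independent

Yes, independent


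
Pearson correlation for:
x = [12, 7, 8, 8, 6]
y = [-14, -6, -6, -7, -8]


n=5, Σx=41, Σy=-41, Σxy=-362, Σx²=357, Σy²=381
r = (5×(-362) - 41×(-41))/√((5×357 - 41²)(5×381 - (-41)²))
= -129/√(104×224) = -129/√23296 ≈ -129/152.6303 ≈ -0.8452

r ≈ -0.8452


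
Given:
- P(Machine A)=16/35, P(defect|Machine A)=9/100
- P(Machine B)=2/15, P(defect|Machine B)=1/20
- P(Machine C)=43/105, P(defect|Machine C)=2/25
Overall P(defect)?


P(B) = Σ P(B|Aᵢ)×P(Aᵢ)
  9/100×16/35 = 36/875
  1/20×2/15 = 1/150
  2/25×43/105 = 86/2625
Sum = 141/1750

P(defect) = 141/1750 ≈ 8.06%


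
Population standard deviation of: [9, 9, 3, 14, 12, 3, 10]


Mean = 60/7
  (9-60/7)²=9/49
  (9-60/7)²=9/49
  (3-60/7)²=1521/49
  (14-60/7)²=1444/49
  (12-60/7)²=576/49
  (3-60/7)²=1521/49
  (10-60/7)²=100/49
Σ(x-μ)² = 740/7
σ² = (740/7)/7 = 740/49

σ = √(740/49) ≈ 3.8861


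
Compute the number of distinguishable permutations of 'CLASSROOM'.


Letters: 9, freq: {'C': 1, 'L': 1, 'A': 1, 'S': 2, 'R': 1, 'O': 2, 'M': 1}
9!/(1!×1!×1!×2!×1!×2!×1!) = 362880/4 = 90720

90720


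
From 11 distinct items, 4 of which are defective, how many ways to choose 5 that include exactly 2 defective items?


Choose 2 of the 4 defective items and 3 of the other 7 items:
C(4,2)×C(7,3) = 6×35 = 210

210


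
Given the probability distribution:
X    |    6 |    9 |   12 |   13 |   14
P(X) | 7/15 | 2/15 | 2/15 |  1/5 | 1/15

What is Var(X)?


E[X] = 137/15
E[X²] = 281/3
Var(X) = E[X²] - (E[X])² = 281/3 - 18769/225 = 2306/225

Var(X) = 2306/225 ≈ 10.2489


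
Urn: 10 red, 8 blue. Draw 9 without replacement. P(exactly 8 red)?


Hypergeometric: C(10,8)×C(8,1)/C(18,9)
= 45×8/48620 = 18/2431

P(X=8) = 18/2431 ≈ 0.74%


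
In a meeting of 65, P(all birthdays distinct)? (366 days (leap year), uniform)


P(all different) = Π(366-i)/366 for i=0..64
= (366/366)×(365/366)×...×(302/366)
= 0.002358

P ≈ 0.0024 ≈ 0.24%


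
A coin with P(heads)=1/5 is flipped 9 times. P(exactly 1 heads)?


Binomial: P(X=1) = C(9,1)×p^1×(1-p)^8
= 9 × 1/5 × 65536/390625 = 589824/1953125

P(X=1) = 589824/1953125 ≈ 30.20%


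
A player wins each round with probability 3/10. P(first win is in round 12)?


Geometric: P(X=12) = (1-p)^(k-1)×p = (7/10)^11×3/10 = 5931980229/1000000000000

P(X=12) = 5931980229/1000000000000 ≈ 0.59%


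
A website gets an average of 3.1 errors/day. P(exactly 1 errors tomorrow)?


Poisson(λ=3.1): P(X=1) = e^(-λ)×λ^k/k!
= e^(-3.1) × 3.1^1 / 1!
≈ 0.04504920239 × 3.1 / 1 ≈ 0.139653

P(X=1) ≈ 0.139653 ≈ 13.97%


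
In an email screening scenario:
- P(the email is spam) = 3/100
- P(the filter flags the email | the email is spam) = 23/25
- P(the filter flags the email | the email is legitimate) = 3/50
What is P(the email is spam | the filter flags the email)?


Using Bayes' theorem:
P(A|B) = P(B|A)·P(A) / P(B)

P(the filter flags the email) = 23/25 × 3/100 + 3/50 × 97/100
= 69/2500 + 291/5000 = 429/5000

P(the email is spam|the filter flags the email) = (69/2500) / (429/5000) = 46/143

P(the email is spam|the filter flags the email) = 46/143 ≈ 32.17%


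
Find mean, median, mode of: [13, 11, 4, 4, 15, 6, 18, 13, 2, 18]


Sorted: [2, 4, 4, 6, 11, 13, 13, 15, 18, 18]
Mean = 104/10 = 52/5
Median = 12
Freq: {13: 2, 11: 1, 4: 2, 15: 1, 6: 1, 18: 2, 2: 1}
Mode: [4, 13, 18]

Mean=52/5, Median=12, Mode=[4, 13, 18]


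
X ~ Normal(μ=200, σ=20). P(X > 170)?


z = (170-200)/20 = -1.5
P(X > 170) = 1 - P(Z ≤ -1.5) = 1 - 0.0668 = 0.9332

P(X > 170) ≈ 0.9332


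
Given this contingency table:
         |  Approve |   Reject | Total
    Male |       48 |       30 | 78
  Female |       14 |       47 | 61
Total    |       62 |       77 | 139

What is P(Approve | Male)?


P(Approve | Male) = 48/(48+30) = 48/78 = 8/13

P(Approve|Male) = 8/13 ≈ 61.54%


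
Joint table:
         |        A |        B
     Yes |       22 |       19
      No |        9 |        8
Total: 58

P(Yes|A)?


P(Yes|A) = 22/(22+9) = 22/31

P = 22/31 ≈ 70.97%


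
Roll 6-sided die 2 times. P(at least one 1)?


P(no 1)^2 = (5/6)^2 = 25/36
P(≥1) = 1 - 25/36 = 11/36

P = 11/36 ≈ 30.56%


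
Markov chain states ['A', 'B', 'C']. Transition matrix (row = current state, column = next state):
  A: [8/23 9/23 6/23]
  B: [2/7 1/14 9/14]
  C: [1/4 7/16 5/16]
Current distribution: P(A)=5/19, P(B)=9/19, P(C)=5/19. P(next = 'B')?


P(next=B) = Σᵢ P(now=i)×P(i→B)
= 5/19×9/23 + 9/19×1/14 + 5/19×7/16
= 45/437 + 9/266 + 35/304 = 649/2576

P = 649/2576 ≈ 0.2519


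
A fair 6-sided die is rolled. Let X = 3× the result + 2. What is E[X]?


E[die] = (1+6)/2 = 7/2
E[X] = 3×7/2 + 2 = 25/2

E[X] = 25/2


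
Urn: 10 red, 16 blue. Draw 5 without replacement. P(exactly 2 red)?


Hypergeometric: C(10,2)×C(16,3)/C(26,5)
= 45×560/65780 = 1260/3289

P(X=2) = 1260/3289 ≈ 38.31%


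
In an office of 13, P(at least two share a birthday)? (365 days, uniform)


P(all different) = Π(365-i)/365 for i=0..12
= 0.805590
P(match) = 1 - 0.805590 = 0.194410

P ≈ 0.1944 ≈ 19.44%


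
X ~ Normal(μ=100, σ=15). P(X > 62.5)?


z = (62.5-100)/15 = -2.5
P(X > 62.5) = 1 - P(Z ≤ -2.5) = 1 - 0.0062 = 0.9938

P(X > 62.5) ≈ 0.9938


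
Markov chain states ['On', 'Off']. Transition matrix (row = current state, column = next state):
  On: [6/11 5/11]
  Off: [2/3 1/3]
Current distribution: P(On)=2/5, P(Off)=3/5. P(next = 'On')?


P(next=On) = Σᵢ P(now=i)×P(i→On)
= 2/5×6/11 + 3/5×2/3
= 12/55 + 2/5 = 34/55

P = 34/55 ≈ 0.6182


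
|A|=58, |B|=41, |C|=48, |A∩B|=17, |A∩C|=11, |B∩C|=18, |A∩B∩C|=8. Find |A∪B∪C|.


|A∪B∪C| = 58+41+48-17-11-18+8 = 109

|A∪B∪C| = 109


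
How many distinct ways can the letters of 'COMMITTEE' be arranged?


Letters: 9, freq: {'C': 1, 'O': 1, 'M': 2, 'I': 1, 'T': 2, 'E': 2}
9!/(1!×1!×2!×1!×2!×2!) = 362880/8 = 45360

45360


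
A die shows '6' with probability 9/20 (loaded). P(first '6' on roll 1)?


Geometric: P(X=1) = (1-p)^(k-1)×p = (11/20)^0×9/20 = 9/20

P(X=1) = 9/20 ≈ 45.00%


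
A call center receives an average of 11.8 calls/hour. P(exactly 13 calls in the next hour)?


Poisson(λ=11.8): P(X=13) = e^(-λ)×λ^k/k!
= e^(-11.8) × 11.8^13 / 13!
≈ 7.504557915e-06 × 8.59935929763e+13 / 6227020800 ≈ 0.103636

P(X=13) ≈ 0.103636 ≈ 10.36%


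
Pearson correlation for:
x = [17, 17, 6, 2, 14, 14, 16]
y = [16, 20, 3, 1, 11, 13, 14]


n=7, Σx=86, Σy=78, Σxy=1192, Σx²=1266, Σy²=1152
r = (7×1192 - 86×78)/√((7×1266 - 86²)(7×1152 - 78²))
= 1636/√(1466×1980) = 1636/√2902680 ≈ 1636/1703.7253 ≈ 0.9602

r ≈ 0.9602


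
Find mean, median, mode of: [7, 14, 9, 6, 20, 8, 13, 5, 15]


Sorted: [5, 6, 7, 8, 9, 13, 14, 15, 20]
Mean = 97/9
Median = 9
Freq: {7: 1, 14: 1, 9: 1, 6: 1, 20: 1, 8: 1, 13: 1, 5: 1, 15: 1}
Mode: No mode

Mean=97/9, Median=9, Mode=No mode


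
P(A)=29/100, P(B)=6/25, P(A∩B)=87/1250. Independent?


P(A)×P(B) = 87/1250
P(A∩B) = 87/1250
Equal ✓ → Independent

Yes, independent


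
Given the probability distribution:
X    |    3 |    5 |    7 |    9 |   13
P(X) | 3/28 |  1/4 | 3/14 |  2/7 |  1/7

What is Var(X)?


E[X] = 15/2
E[X²] = 65
Var(X) = E[X²] - (E[X])² = 65 - 225/4 = 35/4

Var(X) = 35/4 ≈ 8.7500


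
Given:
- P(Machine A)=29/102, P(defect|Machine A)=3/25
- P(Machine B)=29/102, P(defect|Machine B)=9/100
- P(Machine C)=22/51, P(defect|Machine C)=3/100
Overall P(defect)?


P(B) = Σ P(B|Aᵢ)×P(Aᵢ)
  3/25×29/102 = 29/850
  9/100×29/102 = 87/3400
  3/100×22/51 = 11/850
Sum = 247/3400

P(defect) = 247/3400 ≈ 7.26%


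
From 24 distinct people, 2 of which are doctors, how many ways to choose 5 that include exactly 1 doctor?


Choose 1 of the 2 doctors and 4 of the other 22 people:
C(2,1)×C(22,4) = 2×7315 = 14630

14630


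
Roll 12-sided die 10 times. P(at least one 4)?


P(no 4)^10 = (11/12)^10 = 25937424601/61917364224
P(≥1) = 1 - 25937424601/61917364224 = 35979939623/61917364224

P = 35979939623/61917364224 ≈ 58.11%


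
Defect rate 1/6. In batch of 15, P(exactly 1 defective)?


Binomial: P(X=1) = C(15,1)×p^1×(1-p)^14
= 15 × 1/6 × 6103515625/78364164096 = 30517578125/156728328192

P(X=1) = 30517578125/156728328192 ≈ 19.47%


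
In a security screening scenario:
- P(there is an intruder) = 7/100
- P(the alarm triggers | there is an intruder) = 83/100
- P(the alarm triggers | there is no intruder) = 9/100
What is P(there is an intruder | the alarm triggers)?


Using Bayes' theorem:
P(A|B) = P(B|A)·P(A) / P(B)

P(the alarm triggers) = 83/100 × 7/100 + 9/100 × 93/100
= 581/10000 + 837/10000 = 709/5000

P(there is an intruder|the alarm triggers) = (581/10000) / (709/5000) = 581/1418

P(there is an intruder|the alarm triggers) = 581/1418 ≈ 40.97%


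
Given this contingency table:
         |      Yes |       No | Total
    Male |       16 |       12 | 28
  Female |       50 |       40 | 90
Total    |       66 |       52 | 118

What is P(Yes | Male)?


P(Yes | Male) = 16/(16+12) = 16/28 = 4/7

P(Yes|Male) = 4/7 ≈ 57.14%


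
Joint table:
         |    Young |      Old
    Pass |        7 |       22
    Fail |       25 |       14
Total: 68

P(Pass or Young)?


P(Pass∨Young) = P(Pass) + P(Young) - P(Pass∧Young)
= (29 + 32 - 7)/68 = 54/68 = 27/34

P = 27/34 ≈ 79.41%


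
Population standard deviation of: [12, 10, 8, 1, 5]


Mean = 36/5
  (12-36/5)²=576/25
  (10-36/5)²=196/25
  (8-36/5)²=16/25
  (1-36/5)²=961/25
  (5-36/5)²=121/25
Σ(x-μ)² = 374/5
σ² = (374/5)/5 = 374/25

σ = √(374/25) ≈ 3.8678


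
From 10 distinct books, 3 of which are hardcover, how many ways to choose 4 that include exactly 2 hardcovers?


Choose 2 of the 3 hardcovers and 2 of the other 7 books:
C(3,2)×C(7,2) = 3×21 = 63

63


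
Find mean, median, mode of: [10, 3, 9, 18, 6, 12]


Sorted: [3, 6, 9, 10, 12, 18]
Mean = 58/6 = 29/3
Median = 19/2
Freq: {10: 1, 3: 1, 9: 1, 18: 1, 6: 1, 12: 1}
Mode: No mode

Mean=29/3, Median=19/2, Mode=No mode


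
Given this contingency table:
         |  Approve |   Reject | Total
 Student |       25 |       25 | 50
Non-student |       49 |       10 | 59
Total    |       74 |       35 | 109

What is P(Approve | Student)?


P(Approve | Student) = 25/(25+25) = 25/50 = 1/2

P(Approve|Student) = 1/2 ≈ 50.00%


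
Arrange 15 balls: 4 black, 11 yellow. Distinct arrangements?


15!/(4!×11!) = 1365

1365


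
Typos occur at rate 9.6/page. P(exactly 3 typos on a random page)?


Poisson(λ=9.6): P(X=3) = e^(-λ)×λ^k/k!
= e^(-9.6) × 9.6^3 / 3!
≈ 6.772873649e-05 × 884.736 / 6 ≈ 0.009987

P(X=3) ≈ 0.009987 ≈ 1.00%


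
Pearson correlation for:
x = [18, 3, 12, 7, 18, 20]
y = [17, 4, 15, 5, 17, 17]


n=6, Σx=78, Σy=75, Σxy=1179, Σx²=1250, Σy²=1133
r = (6×1179 - 78×75)/√((6×1250 - 78²)(6×1133 - 75²))
= 1224/√(1416×1173) = 1224/√1660968 ≈ 1224/1288.7855 ≈ 0.9497

r ≈ 0.9497
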